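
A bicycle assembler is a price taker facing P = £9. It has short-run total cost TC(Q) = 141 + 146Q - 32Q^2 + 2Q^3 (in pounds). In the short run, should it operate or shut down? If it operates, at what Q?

From TC, MC = TC'(Q) = 146 - 64Q + 6Q^2 and AVC = VC/Q = 146 - 32Q + 2Q^2.
AVC hits its minimum where MC = AVC, at Q = 8, giving min AVC = 146 - 32·8 + 2·8^2 = £18.
P = £9 lies below min AVC = £18; no output level covers variable cost.
The firm minimizes its loss by shutting down and losing only its fixed cost of £141.

Shut down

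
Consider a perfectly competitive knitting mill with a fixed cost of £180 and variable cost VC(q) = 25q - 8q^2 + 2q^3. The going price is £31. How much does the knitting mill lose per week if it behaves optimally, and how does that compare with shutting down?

AVC = 25 - 8q + 2q^2 has its minimum £17 at q = 2; price £31 clears that bar, so the firm operates.
With MC = 25 - 16q + 6q^2, P = MC on the upward-sloping part at q* = 3.
TR = 31·3 = 93. TC = 180 + 57 = 237. Profit = 93 − 237 = -£144.
Shutting down would mean losing the fixed cost of £180, so operating at a loss of £144 is better by £36.

Profit = -£144 at q = 3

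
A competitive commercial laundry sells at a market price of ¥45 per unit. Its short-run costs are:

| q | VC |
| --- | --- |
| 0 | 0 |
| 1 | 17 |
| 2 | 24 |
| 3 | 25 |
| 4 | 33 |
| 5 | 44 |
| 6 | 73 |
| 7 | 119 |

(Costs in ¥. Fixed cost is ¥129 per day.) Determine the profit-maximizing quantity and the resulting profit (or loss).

q = 6; profit = ¥68

Tabulate TR − TC: q=0: -129; q=1: -101; q=2: -63; q=3: -19; q=4: 18; q=5: 52; q=6: 68; q=7: 67.
Profit is maximized at q = 6. AVC there is 73/6 = ¥12.17 ≤ P, so producing beats shutting down (which would give -¥129).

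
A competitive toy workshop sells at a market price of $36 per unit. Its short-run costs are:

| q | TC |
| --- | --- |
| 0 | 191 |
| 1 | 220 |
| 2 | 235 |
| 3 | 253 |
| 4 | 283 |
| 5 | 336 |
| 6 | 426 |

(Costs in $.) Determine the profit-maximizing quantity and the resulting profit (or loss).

Profit at each row (π = 36q − TC): q=0: -191; q=1: -184; q=2: -163; q=3: -145; q=4: -139; q=5: -156; q=6: -210.
Profit is maximized at q = 4. AVC there is 92/4 = $23 ≤ P, so producing beats shutting down (which would give -$191).

q = 4; profit = -$139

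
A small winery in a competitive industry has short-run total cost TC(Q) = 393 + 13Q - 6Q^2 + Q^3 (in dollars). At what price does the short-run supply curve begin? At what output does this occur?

The shutdown price is the minimum of AVC. VC = 13Q - 6Q^2 + Q^3, so AVC = 13 - 6Q + Q^2.
At the minimum of AVC, MC = AVC. MC = 13 - 12Q + 3Q^2; setting MC = AVC gives 2Q^2 - 6Q = 0, so Q = 3. min AVC = 4.
The firm shuts down for any P below $4.

$4 per unit, at Q = 3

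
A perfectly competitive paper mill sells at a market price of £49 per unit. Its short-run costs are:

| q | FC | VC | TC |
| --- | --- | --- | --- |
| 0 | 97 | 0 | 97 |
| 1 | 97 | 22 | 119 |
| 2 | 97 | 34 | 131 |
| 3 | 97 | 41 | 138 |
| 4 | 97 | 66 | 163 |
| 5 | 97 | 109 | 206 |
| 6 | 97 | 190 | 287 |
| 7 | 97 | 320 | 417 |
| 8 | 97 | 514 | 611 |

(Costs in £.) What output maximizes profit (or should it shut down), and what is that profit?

q = 5; profit = £39

Profit at each row (π = 49q − TC): q=0: -97; q=1: -70; q=2: -33; q=3: 9; q=4: 33; q=5: 39; q=6: 7; q=7: -74; q=8: -219.
Profit is maximized at q = 5. AVC there is 109/5 = £21.80 ≤ P, so producing beats shutting down (which would give -£97).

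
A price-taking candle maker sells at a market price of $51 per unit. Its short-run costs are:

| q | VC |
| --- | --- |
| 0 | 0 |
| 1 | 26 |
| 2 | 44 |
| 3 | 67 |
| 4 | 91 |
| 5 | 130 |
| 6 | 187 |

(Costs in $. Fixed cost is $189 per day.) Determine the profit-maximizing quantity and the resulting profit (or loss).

Tabulate TR − TC: q=0: -189; q=1: -164; q=2: -131; q=3: -103; q=4: -76; q=5: -64; q=6: -70.
Profit is maximized at q = 5. AVC there is 130/5 = $26 ≤ P, so producing beats shutting down (which would give -$189).

q = 5; profit = -$64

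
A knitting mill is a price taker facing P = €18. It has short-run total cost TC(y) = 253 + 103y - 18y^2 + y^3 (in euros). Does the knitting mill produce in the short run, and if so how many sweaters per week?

Variable cost is VC = 103y - 18y^2 + y^3, so AVC = VC/y = 103 - 18y + y^2 and MC = dTC/dy = 103 - 36y + 3y^2.
The AVC parabola has its vertex at y = 18/2 = 9, where AVC = 103 - 18·9 + 9^2 = €22.
P = €18 lies below min AVC = €22; no output level covers variable cost.
Shutting down limits the loss to fixed cost, €253.

Shut down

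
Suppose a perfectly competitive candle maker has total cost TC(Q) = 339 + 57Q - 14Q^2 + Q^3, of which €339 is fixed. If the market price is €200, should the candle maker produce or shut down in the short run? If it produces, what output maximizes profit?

Produce at Q = 13

Strip out fixed cost: VC = 57Q - 14Q^2 + Q^3. Then AVC = 57 - 14Q + Q^2 and MC = 57 - 28Q + 3Q^2.
AVC hits its minimum where MC = AVC, at Q = 7, giving min AVC = 57 - 14·7 + 7^2 = €8.
Since P = €200 ≥ min AVC = €8, price covers variable cost and the firm should produce.
P = MC gives -143 - 28Q + 3Q^2 = 0, with roots -11/3 and 13. Take the larger (rising MC): Q* = 13.
Check: AVC at Q = 13 is €44 ≤ P, so revenue covers variable cost.
Profit = P·Q − TC = 200·13 − 911 = €1689.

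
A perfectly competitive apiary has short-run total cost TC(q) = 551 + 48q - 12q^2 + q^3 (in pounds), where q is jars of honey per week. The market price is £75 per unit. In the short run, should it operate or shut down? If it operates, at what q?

Produce at q = 9

Variable cost is VC = 48q - 12q^2 + q^3, so AVC = VC/q = 48 - 12q + q^2 and MC = dTC/dq = 48 - 24q + 3q^2.
The AVC parabola has its vertex at q = 12/2 = 6, where AVC = 48 - 12·6 + 6^2 = £12.
P = £75 exceeds min AVC = £12, so the firm stays open.
Solving P = MC: -27 - 24q + 3q^2 = 0 ⇒ q = -1 or 9. On the upward-sloping branch, q* = 9.
Check: AVC at q = 9 is £21 ≤ P, so revenue covers variable cost.
Profit = P·q − TC = 75·9 − 740 = -£65, a loss, but smaller than the £551 fixed cost the firm would lose by shutting down.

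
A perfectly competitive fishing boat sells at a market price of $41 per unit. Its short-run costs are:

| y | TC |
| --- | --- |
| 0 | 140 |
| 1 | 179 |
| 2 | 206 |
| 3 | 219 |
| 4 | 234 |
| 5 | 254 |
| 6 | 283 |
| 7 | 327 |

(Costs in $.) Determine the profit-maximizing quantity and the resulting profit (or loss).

y = 6; profit = -$37

Compute π = P·y − TC at each output: y=0: -140; y=1: -138; y=2: -124; y=3: -96; y=4: -70; y=5: -49; y=6: -37; y=7: -40.
Profit is maximized at y = 6. AVC there is 143/6 = $23.83 ≤ P, so producing beats shutting down (which would give -$140).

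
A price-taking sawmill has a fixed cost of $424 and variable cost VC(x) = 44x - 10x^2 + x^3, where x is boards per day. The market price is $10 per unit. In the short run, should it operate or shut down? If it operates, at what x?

From TC, MC = TC'(x) = 44 - 20x + 3x^2 and AVC = VC/x = 44 - 10x + x^2.
The AVC parabola has its vertex at x = 10/2 = 5, where AVC = 44 - 10·5 + 5^2 = $19.
With P < min AVC ($10 < $19), every unit sold adds to the loss.
The firm minimizes its loss by shutting down and losing only its fixed cost of $424.

Shut down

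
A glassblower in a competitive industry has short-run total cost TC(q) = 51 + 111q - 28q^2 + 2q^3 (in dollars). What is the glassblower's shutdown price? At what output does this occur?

$13 per unit, at q = 7

The firm shuts down when price falls below the minimum of average variable cost. AVC = VC/q = 111 - 28q + 2q^2.
At the minimum of AVC, MC = AVC. MC = 111 - 56q + 6q^2; setting MC = AVC gives 4q^2 - 28q = 0, so q = 7. min AVC = 13.
The firm shuts down for any P below $13.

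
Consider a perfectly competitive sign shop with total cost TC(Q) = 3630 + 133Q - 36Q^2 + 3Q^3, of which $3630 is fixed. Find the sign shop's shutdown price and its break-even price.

Shutdown price = $25; break-even price = $430

Shutdown price = min AVC. AVC = 133 - 36Q + 3Q^2, with vertex at Q = 6 and minimum $25.
ATC = 3630/Q + 133 - 36Q + 3Q^2. Setting dATC/dQ = −3630/Q^2 − 36 + 6Q = 0 gives Q = 11 (since 6·11^3 − 36·11^2 = 3630).
min ATC = 3630/11 + 133 − 36·11 + 3·11^2 = $430. That is the break-even price.
Between these two prices the firm operates at a loss; above $430 it earns a profit.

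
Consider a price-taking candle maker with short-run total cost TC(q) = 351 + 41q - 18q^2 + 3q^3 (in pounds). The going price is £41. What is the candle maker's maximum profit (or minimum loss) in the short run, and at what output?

Profit = -£255 at q = 4

AVC = 41 - 18q + 3q^2; min AVC = £14 at q = 3. Since P = £41 ≥ min AVC, the firm produces.
MC = 41 - 36q + 9q^2. Setting P = MC and taking the root on the rising branch gives q* = 4.
TR = 41·4 = 164. TC = 351 + 68 = 419. Profit = 164 − 419 = -£255.
By producing, the firm covers all variable cost plus £96 of fixed cost; shutting down would lose the full £351.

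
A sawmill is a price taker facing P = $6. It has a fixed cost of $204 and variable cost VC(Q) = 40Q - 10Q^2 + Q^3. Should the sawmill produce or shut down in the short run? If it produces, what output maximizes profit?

Variable cost is VC = 40Q - 10Q^2 + Q^3, so AVC = VC/Q = 40 - 10Q + Q^2 and MC = dTC/dQ = 40 - 20Q + 3Q^2.
AVC hits its minimum where MC = AVC, at Q = 5, giving min AVC = 40 - 10·5 + 5^2 = $15.
Since P = $6 < min AVC = $15, price fails to cover variable cost at any output.
Shutting down limits the loss to fixed cost, $204.

Shut down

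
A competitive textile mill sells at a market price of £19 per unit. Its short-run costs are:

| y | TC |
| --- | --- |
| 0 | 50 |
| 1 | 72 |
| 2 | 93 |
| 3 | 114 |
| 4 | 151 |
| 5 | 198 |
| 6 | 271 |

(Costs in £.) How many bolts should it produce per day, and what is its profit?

Compute π = P·y − TC at each output: y=0: -50; y=1: -53; y=2: -55; y=3: -57; y=4: -75; y=5: -103; y=6: -157.
Profit is highest at y = 0. Equivalently, the lowest AVC in the table is 64/3 ≈ £21.33 at y = 3, and P = £19 falls below it — price never covers variable cost, so the firm shuts down and loses only its fixed cost.

y = 0 (shut down); profit = -£50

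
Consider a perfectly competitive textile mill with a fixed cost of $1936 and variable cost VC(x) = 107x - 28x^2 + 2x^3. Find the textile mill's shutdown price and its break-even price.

AVC = 107 - 28x + 2x^2; minimized at x = 7, giving min AVC = $9. That is the shutdown price.
ATC = 1936/x + 107 - 28x + 2x^2. Setting dATC/dx = −1936/x^2 − 28 + 4x = 0 gives x = 11 (since 4·11^3 − 28·11^2 = 1936).
min ATC = 1936/11 + 107 − 28·11 + 2·11^2 = $217. That is the break-even price.
For $9 ≤ P < $217 the firm produces at a loss; below $9 it shuts down.

Shutdown price = $9; break-even price = $217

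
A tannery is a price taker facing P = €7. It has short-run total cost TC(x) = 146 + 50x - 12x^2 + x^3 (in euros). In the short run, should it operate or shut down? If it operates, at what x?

Shut down

From TC, MC = TC'(x) = 50 - 24x + 3x^2 and AVC = VC/x = 50 - 12x + x^2.
AVC is minimized where dAVC/dx = -12 + 2x = 0, at x = 6; min AVC = 50 - 12·6 + 6^2 = €14.
Since P = €7 < min AVC = €14, price fails to cover variable cost at any output.
Shutting down limits the loss to fixed cost, €146.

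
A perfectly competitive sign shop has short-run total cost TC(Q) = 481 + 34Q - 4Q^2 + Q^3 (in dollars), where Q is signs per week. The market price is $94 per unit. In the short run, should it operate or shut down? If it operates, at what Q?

Variable cost is VC = 34Q - 4Q^2 + Q^3, so AVC = VC/Q = 34 - 4Q + Q^2 and MC = dTC/dQ = 34 - 8Q + 3Q^2.
AVC is minimized where dAVC/dQ = -4 + 2Q = 0, at Q = 2; min AVC = 34 - 4·2 + 2^2 = $30.
P = $94 exceeds min AVC = $30, so the firm stays open.
Solving P = MC: -60 - 8Q + 3Q^2 = 0 ⇒ Q = -10/3 or 6. On the upward-sloping branch, Q* = 6.
Check: AVC at Q = 6 is $46 ≤ P, so revenue covers variable cost.
Profit = P·Q − TC = 94·6 − 757 = -$193, a loss, but smaller than the $481 fixed cost the firm would lose by shutting down.

Produce at Q = 6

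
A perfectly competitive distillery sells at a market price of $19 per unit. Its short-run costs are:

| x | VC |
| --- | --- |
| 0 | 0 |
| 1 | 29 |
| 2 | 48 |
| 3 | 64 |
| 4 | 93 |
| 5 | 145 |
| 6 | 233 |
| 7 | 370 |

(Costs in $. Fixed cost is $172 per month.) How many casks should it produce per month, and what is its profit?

Tabulate TR − TC: x=0: -172; x=1: -182; x=2: -182; x=3: -179; x=4: -189; x=5: -222; x=6: -291; x=7: -409.
Profit is highest at x = 0. Equivalently, the lowest AVC in the table is 64/3 ≈ $21.33 at x = 3, and P = $19 falls below it — price never covers variable cost, so the firm shuts down and loses only its fixed cost.

x = 0 (shut down); profit = -$172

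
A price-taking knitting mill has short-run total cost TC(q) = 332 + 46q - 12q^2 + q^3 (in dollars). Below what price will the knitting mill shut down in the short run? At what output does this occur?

$10 per unit, at q = 6

The firm shuts down when price falls below the minimum of average variable cost. AVC = VC/q = 46 - 12q + q^2.
At the minimum of AVC, MC = AVC. MC = 46 - 24q + 3q^2; setting MC = AVC gives 2q^2 - 12q = 0, so q = 6. min AVC = 10.
So the shutdown price is $10.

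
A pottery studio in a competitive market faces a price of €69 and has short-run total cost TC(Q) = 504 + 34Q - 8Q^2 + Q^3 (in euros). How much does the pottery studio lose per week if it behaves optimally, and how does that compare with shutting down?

AVC = 34 - 8Q + Q^2; min AVC = €18 at Q = 4. Since P = €69 ≥ min AVC, the firm produces.
With MC = 34 - 16Q + 3Q^2, P = MC on the upward-sloping part at Q* = 7.
TR = 69·7 = 483. TC = 504 + 189 = 693. Profit = 483 − 693 = -€210.
Shutting down would mean losing the fixed cost of €504, so operating at a loss of €210 is better by €294.

Profit = -€210 at Q = 7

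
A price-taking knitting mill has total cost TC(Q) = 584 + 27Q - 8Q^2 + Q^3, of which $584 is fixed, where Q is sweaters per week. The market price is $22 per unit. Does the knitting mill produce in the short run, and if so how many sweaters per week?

Produce at Q = 5

From TC, MC = TC'(Q) = 27 - 16Q + 3Q^2 and AVC = VC/Q = 27 - 8Q + Q^2.
AVC hits its minimum where MC = AVC, at Q = 4, giving min AVC = 27 - 8·4 + 4^2 = $11.
P = $22 exceeds min AVC = $11, so the firm stays open.
Solving P = MC: 5 - 16Q + 3Q^2 = 0 ⇒ Q = 1/3 or 5. On the upward-sloping branch, Q* = 5.
Check: AVC at Q = 5 is $12 ≤ P, so revenue covers variable cost.
Profit = P·Q − TC = 22·5 − 644 = -$534, a loss, but smaller than the $584 fixed cost the firm would lose by shutting down.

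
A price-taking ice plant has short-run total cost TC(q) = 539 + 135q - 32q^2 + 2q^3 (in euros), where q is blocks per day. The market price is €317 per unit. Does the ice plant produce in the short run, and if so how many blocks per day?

From TC, MC = TC'(q) = 135 - 64q + 6q^2 and AVC = VC/q = 135 - 32q + 2q^2.
AVC hits its minimum where MC = AVC, at q = 8, giving min AVC = 135 - 32·8 + 2·8^2 = €7.
P = €317 exceeds min AVC = €7, so the firm stays open.
Solving P = MC: -182 - 64q + 6q^2 = 0 ⇒ q = -7/3 or 13. On the upward-sloping branch, q* = 13.
Check: AVC at q = 13 is €57 ≤ P, so revenue covers variable cost.
Profit = P·q − TC = 317·13 − 1280 = €2841.

Produce at q = 13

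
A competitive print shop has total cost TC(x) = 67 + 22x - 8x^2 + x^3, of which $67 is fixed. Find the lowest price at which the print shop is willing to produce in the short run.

The firm shuts down when price falls below the minimum of average variable cost. AVC = VC/x = 22 - 8x + x^2.
dAVC/dx = -8 + 2x = 0 gives x = 4. min AVC = 22 - 8·4 + 4^2 = 6.
The firm shuts down for any P below $6.

$6 per unit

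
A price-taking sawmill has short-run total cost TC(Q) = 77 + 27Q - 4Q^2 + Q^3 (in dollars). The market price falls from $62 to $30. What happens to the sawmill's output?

MC = 27 - 8Q + 3Q^2; the shutdown threshold is min AVC = $23 (at Q = 2).
At P = $62 ≥ min AVC, set P = MC on the rising branch: Q = 5.
At P = $30 ≥ min AVC, set P = MC: Q = 3. The firm stays open but cuts output.

Output falls from 5 to 3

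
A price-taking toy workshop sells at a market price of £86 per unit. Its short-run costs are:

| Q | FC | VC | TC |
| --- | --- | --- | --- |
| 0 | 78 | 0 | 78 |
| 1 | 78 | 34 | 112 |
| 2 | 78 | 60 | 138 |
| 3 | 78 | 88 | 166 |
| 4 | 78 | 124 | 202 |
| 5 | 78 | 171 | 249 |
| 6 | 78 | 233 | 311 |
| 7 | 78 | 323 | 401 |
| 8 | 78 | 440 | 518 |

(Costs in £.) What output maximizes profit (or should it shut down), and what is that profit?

Tabulate TR − TC: Q=0: -78; Q=1: -26; Q=2: 34; Q=3: 92; Q=4: 142; Q=5: 181; Q=6: 205; Q=7: 201; Q=8: 170.
Profit is maximized at Q = 6. AVC there is 233/6 = £38.83 ≤ P, so producing beats shutting down (which would give -£78).

Q = 6; profit = £205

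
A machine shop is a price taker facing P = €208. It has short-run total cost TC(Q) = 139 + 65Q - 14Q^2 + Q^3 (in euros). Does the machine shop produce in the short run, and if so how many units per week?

Strip out fixed cost: VC = 65Q - 14Q^2 + Q^3. Then AVC = 65 - 14Q + Q^2 and MC = 65 - 28Q + 3Q^2.
AVC is minimized where dAVC/dQ = -14 + 2Q = 0, at Q = 7; min AVC = 65 - 14·7 + 7^2 = €16.
P = €208 exceeds min AVC = €16, so the firm stays open.
Solving P = MC: -143 - 28Q + 3Q^2 = 0 ⇒ Q = -11/3 or 13. On the upward-sloping branch, Q* = 13.
Check: AVC at Q = 13 is €52 ≤ P, so revenue covers variable cost.
Profit = P·Q − TC = 208·13 − 815 = €1889.

Produce at Q = 13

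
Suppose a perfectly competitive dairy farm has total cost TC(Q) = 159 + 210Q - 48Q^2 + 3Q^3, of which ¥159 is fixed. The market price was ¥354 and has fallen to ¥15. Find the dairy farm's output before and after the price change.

Output falls from 12 to 0 (the firm shuts down)

AVC = 210 - 48Q + 3Q^2, minimized at Q = 8 where min AVC = ¥18. MC = 210 - 96Q + 9Q^2.
With P = ¥354 above the shutdown price, P = MC gives Q = 12.
At P = ¥15 < min AVC = ¥18, price no longer covers variable cost at any output, so the firm shuts down: Q = 0.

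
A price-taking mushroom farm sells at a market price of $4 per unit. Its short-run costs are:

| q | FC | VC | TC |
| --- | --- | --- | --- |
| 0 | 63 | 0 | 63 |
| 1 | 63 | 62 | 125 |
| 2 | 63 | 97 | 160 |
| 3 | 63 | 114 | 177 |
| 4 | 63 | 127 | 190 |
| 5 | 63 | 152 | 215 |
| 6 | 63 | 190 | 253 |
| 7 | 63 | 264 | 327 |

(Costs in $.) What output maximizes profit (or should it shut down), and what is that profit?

Tabulate TR − TC: q=0: -63; q=1: -121; q=2: -152; q=3: -165; q=4: -174; q=5: -195; q=6: -229; q=7: -299.
Profit is highest at q = 0. Equivalently, the lowest AVC in the table is 152/5 ≈ $30.40 at q = 5, and P = $4 falls below it — price never covers variable cost, so the firm shuts down and loses only its fixed cost.

q = 0 (shut down); profit = -$63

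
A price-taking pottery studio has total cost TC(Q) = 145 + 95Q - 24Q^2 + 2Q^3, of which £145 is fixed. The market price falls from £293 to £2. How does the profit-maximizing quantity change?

AVC = 95 - 24Q + 2Q^2, minimized at Q = 6 where min AVC = £23. MC = 95 - 48Q + 6Q^2.
At P = £293 ≥ min AVC, set P = MC on the rising branch: Q = 11.
At P = £2 < min AVC = £23, price no longer covers variable cost at any output, so the firm shuts down: Q = 0.

Output falls from 11 to 0 (the firm shuts down)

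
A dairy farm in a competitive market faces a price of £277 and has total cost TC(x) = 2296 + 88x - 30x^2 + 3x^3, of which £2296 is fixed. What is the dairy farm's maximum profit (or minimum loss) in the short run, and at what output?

AVC = 88 - 30x + 3x^2; min AVC = £13 at x = 5. Since P = £277 ≥ min AVC, the firm produces.
MC = 88 - 60x + 9x^2. Setting P = MC and taking the root on the rising branch gives x* = 9.
TR = 277·9 = 2493. TC = 2296 + 549 = 2845. Profit = 2493 − 2845 = -£352.
By producing, the firm covers all variable cost plus £1944 of fixed cost; shutting down would lose the full £2296.

Profit = -£352 at x = 9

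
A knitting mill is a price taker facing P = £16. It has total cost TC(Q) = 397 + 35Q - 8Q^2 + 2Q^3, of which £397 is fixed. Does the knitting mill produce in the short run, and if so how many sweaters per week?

Variable cost is VC = 35Q - 8Q^2 + 2Q^3, so AVC = VC/Q = 35 - 8Q + 2Q^2 and MC = dTC/dQ = 35 - 16Q + 6Q^2.
AVC is minimized where dAVC/dQ = -8 + 4Q = 0, at Q = 2; min AVC = 35 - 8·2 + 2·2^2 = £27.
With P < min AVC (£16 < £27), every unit sold adds to the loss.
The firm minimizes its loss by shutting down and losing only its fixed cost of £397.

Shut down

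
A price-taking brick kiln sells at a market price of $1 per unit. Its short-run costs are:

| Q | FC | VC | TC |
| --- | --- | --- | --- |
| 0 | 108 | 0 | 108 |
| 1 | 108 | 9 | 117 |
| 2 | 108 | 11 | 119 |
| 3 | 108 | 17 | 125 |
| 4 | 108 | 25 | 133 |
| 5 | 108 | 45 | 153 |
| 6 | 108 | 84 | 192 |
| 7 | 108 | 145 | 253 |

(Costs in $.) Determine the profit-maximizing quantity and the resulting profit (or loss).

Q = 0 (shut down); profit = -$108

Tabulate TR − TC: Q=0: -108; Q=1: -116; Q=2: -117; Q=3: -122; Q=4: -129; Q=5: -148; Q=6: -186; Q=7: -246.
Profit is highest at Q = 0. Equivalently, the lowest AVC in the table is 11/2 ≈ $5.50 at Q = 2, and P = $1 falls below it — price never covers variable cost, so the firm shuts down and loses only its fixed cost.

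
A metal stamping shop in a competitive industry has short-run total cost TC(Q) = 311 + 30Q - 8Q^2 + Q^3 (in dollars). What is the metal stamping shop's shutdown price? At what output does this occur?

The firm shuts down when price falls below the minimum of average variable cost. AVC = VC/Q = 30 - 8Q + Q^2.
dAVC/dQ = -8 + 2Q = 0 gives Q = 4. min AVC = 30 - 8·4 + 4^2 = 14.
So the shutdown price is $14.

$14 per unit, at Q = 4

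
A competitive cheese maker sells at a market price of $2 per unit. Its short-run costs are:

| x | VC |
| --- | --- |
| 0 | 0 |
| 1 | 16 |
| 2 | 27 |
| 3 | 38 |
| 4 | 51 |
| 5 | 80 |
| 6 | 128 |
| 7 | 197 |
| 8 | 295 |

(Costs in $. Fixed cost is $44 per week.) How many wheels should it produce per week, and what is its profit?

Tabulate TR − TC: x=0: -44; x=1: -58; x=2: -67; x=3: -76; x=4: -87; x=5: -114; x=6: -160; x=7: -227; x=8: -323.
Profit is highest at x = 0. Equivalently, the lowest AVC in the table is 38/3 ≈ $12.67 at x = 3, and P = $2 falls below it — price never covers variable cost, so the firm shuts down and loses only its fixed cost.

x = 0 (shut down); profit = -$44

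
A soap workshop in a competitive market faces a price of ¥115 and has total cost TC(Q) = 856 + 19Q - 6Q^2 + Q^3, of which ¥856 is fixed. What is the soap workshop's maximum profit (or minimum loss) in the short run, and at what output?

AVC = 19 - 6Q + Q^2 has its minimum ¥10 at Q = 3; price ¥115 clears that bar, so the firm operates.
With MC = 19 - 12Q + 3Q^2, P = MC on the upward-sloping part at Q* = 8.
TR = 115·8 = 920. TC = 856 + 280 = 1136. Profit = 920 − 1136 = -¥216.
That loss of ¥216 beats the ¥856 the firm would lose by shutting down; producing recovers ¥640 of fixed cost.

Profit = -¥216 at Q = 8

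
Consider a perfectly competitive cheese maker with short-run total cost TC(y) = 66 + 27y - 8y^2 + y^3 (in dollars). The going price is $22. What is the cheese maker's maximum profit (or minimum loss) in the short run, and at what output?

AVC = 27 - 8y + y^2 has its minimum $11 at y = 4; price $22 clears that bar, so the firm operates.
With MC = 27 - 16y + 3y^2, P = MC on the upward-sloping part at y* = 5.
TR = 22·5 = 110. TC = 66 + 60 = 126. Profit = 110 − 126 = -$16.
That loss of $16 beats the $66 the firm would lose by shutting down; producing recovers $50 of fixed cost.

Profit = -$16 at y = 5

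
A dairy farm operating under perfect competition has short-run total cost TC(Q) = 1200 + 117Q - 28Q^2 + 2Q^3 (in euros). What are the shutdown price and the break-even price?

Shutdown price = €19; break-even price = €157

AVC = 117 - 28Q + 2Q^2; minimized at Q = 7, giving min AVC = €19. That is the shutdown price.
ATC = 1200/Q + 117 - 28Q + 2Q^2. Setting dATC/dQ = −1200/Q^2 − 28 + 4Q = 0 gives Q = 10 (since 4·10^3 − 28·10^2 = 1200).
min ATC = 1200/10 + 117 − 28·10 + 2·10^2 = €157. That is the break-even price.
Between these two prices the firm operates at a loss; above €157 it earns a profit.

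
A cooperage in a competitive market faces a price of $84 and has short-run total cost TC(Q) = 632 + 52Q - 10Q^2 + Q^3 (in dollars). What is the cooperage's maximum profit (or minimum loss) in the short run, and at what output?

AVC = 52 - 10Q + Q^2 has its minimum $27 at Q = 5; price $84 clears that bar, so the firm operates.
With MC = 52 - 20Q + 3Q^2, P = MC on the upward-sloping part at Q* = 8.
TR = 84·8 = 672. TC = 632 + 288 = 920. Profit = 672 − 920 = -$248.
That loss of $248 beats the $632 the firm would lose by shutting down; producing recovers $384 of fixed cost.

Profit = -$248 at Q = 8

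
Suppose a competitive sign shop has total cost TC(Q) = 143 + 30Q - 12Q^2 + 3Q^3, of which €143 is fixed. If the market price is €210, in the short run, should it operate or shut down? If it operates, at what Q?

Strip out fixed cost: VC = 30Q - 12Q^2 + 3Q^3. Then AVC = 30 - 12Q + 3Q^2 and MC = 30 - 24Q + 9Q^2.
The AVC parabola has its vertex at Q = 12/6 = 2, where AVC = 30 - 12·2 + 3·2^2 = €18.
P = €210 exceeds min AVC = €18, so the firm stays open.
P = MC gives -180 - 24Q + 9Q^2 = 0, with roots -10/3 and 6. Take the larger (rising MC): Q* = 6.
Check: AVC at Q = 6 is €66 ≤ P, so revenue covers variable cost.
Profit = P·Q − TC = 210·6 − 539 = €721.

Produce at Q = 6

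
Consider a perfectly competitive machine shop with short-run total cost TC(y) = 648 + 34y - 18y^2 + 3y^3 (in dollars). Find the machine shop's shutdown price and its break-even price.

Shutdown price = $7; break-even price = $142

AVC = 34 - 18y + 3y^2; minimized at y = 3, giving min AVC = $7. That is the shutdown price.
ATC = 648/y + 34 - 18y + 3y^2. Setting dATC/dy = −648/y^2 − 18 + 6y = 0 gives y = 6 (since 6·6^3 − 18·6^2 = 648).
min ATC = 648/6 + 34 − 18·6 + 3·6^2 = $142. That is the break-even price.
For $7 ≤ P < $142 the firm produces at a loss; below $7 it shuts down.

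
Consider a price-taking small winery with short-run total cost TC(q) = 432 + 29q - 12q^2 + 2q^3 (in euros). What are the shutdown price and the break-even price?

AVC = 29 - 12q + 2q^2; minimized at q = 3, giving min AVC = €11. That is the shutdown price.
ATC = 432/q + 29 - 12q + 2q^2. Setting dATC/dq = −432/q^2 − 12 + 4q = 0 gives q = 6 (since 4·6^3 − 12·6^2 = 432).
min ATC = 432/6 + 29 − 12·6 + 2·6^2 = €101. That is the break-even price.
For €11 ≤ P < €101 the firm produces at a loss; below €11 it shuts down.

Shutdown price = €11; break-even price = €101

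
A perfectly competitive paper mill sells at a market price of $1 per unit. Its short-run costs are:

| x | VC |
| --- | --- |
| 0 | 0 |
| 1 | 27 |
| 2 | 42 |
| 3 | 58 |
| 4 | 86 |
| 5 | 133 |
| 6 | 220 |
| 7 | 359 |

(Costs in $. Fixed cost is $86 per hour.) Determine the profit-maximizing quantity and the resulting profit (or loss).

Tabulate TR − TC: x=0: -86; x=1: -112; x=2: -126; x=3: -141; x=4: -168; x=5: -214; x=6: -300; x=7: -438.
Profit is highest at x = 0. Equivalently, the lowest AVC in the table is 58/3 ≈ $19.33 at x = 3, and P = $1 falls below it — price never covers variable cost, so the firm shuts down and loses only its fixed cost.

x = 0 (shut down); profit = -$86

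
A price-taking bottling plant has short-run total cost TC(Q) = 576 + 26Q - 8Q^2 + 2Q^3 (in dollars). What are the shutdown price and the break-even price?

AVC = 26 - 8Q + 2Q^2; minimized at Q = 2, giving min AVC = $18. That is the shutdown price.
ATC = 576/Q + 26 - 8Q + 2Q^2. Setting dATC/dQ = −576/Q^2 − 8 + 4Q = 0 gives Q = 6 (since 4·6^3 − 8·6^2 = 576).
min ATC = 576/6 + 26 − 8·6 + 2·6^2 = $146. That is the break-even price.
For $18 ≤ P < $146 the firm produces at a loss; below $18 it shuts down.

Shutdown price = $18; break-even price = $146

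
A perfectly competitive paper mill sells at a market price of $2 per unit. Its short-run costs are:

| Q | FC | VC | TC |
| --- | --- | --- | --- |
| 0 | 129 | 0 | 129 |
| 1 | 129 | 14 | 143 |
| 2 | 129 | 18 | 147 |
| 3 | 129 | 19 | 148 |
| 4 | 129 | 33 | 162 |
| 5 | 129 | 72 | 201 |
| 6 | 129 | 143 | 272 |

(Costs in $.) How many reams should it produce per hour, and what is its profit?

Q = 0 (shut down); profit = -$129

Tabulate TR − TC: Q=0: -129; Q=1: -141; Q=2: -143; Q=3: -142; Q=4: -154; Q=5: -191; Q=6: -260.
Profit is highest at Q = 0. Equivalently, the lowest AVC in the table is 19/3 ≈ $6.33 at Q = 3, and P = $2 falls below it — price never covers variable cost, so the firm shuts down and loses only its fixed cost.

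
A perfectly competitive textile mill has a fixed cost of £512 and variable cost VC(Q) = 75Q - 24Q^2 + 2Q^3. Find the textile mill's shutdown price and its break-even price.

Shutdown price = £3; break-even price = £75

AVC = 75 - 24Q + 2Q^2; minimized at Q = 6, giving min AVC = £3. That is the shutdown price.
ATC = 512/Q + 75 - 24Q + 2Q^2. Setting dATC/dQ = −512/Q^2 − 24 + 4Q = 0 gives Q = 8 (since 4·8^3 − 24·8^2 = 512).
min ATC = 512/8 + 75 − 24·8 + 2·8^2 = £75. That is the break-even price.
For £3 ≤ P < £75 the firm produces at a loss; below £3 it shuts down.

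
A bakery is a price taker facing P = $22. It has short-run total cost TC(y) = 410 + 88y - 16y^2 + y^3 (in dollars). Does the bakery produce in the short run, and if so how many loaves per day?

From TC, MC = TC'(y) = 88 - 32y + 3y^2 and AVC = VC/y = 88 - 16y + y^2.
AVC is minimized where dAVC/dy = -16 + 2y = 0, at y = 8; min AVC = 88 - 16·8 + 8^2 = $24.
P = $22 lies below min AVC = $24; no output level covers variable cost.
Best response: produce nothing and absorb the $410 fixed cost.

Shut down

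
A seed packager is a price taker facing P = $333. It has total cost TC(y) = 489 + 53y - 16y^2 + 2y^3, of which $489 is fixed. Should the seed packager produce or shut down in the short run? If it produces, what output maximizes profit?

Variable cost is VC = 53y - 16y^2 + 2y^3, so AVC = VC/y = 53 - 16y + 2y^2 and MC = dTC/dy = 53 - 32y + 6y^2.
AVC hits its minimum where MC = AVC, at y = 4, giving min AVC = 53 - 16·4 + 2·4^2 = $21.
P = $333 exceeds min AVC = $21, so the firm stays open.
Solving P = MC: -280 - 32y + 6y^2 = 0 ⇒ y = -14/3 or 10. On the upward-sloping branch, y* = 10.
Check: AVC at y = 10 is $93 ≤ P, so revenue covers variable cost.
Profit = P·y − TC = 333·10 − 1419 = $1911.

Produce at y = 10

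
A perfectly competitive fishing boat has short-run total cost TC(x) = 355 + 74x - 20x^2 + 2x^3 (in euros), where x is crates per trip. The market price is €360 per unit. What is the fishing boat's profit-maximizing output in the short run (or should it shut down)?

Produce at x = 11

Strip out fixed cost: VC = 74x - 20x^2 + 2x^3. Then AVC = 74 - 20x + 2x^2 and MC = 74 - 40x + 6x^2.
AVC hits its minimum where MC = AVC, at x = 5, giving min AVC = 74 - 20·5 + 2·5^2 = €24.
Because €360 ≥ €24, revenue can cover variable cost; the firm operates.
P = MC gives -286 - 40x + 6x^2 = 0, with roots -13/3 and 11. Take the larger (rising MC): x* = 11.
Check: AVC at x = 11 is €96 ≤ P, so revenue covers variable cost.
Profit = P·x − TC = 360·11 − 1411 = €2549.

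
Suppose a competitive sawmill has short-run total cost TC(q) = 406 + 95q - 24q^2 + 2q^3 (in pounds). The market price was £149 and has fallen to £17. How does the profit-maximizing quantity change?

AVC = 95 - 24q + 2q^2, minimized at q = 6 where min AVC = £23. MC = 95 - 48q + 6q^2.
At P = £149 ≥ min AVC, set P = MC on the rising branch: q = 9.
At P = £17 < min AVC = £23, price no longer covers variable cost at any output, so the firm shuts down: q = 0.

Output falls from 9 to 0 (the firm shuts down)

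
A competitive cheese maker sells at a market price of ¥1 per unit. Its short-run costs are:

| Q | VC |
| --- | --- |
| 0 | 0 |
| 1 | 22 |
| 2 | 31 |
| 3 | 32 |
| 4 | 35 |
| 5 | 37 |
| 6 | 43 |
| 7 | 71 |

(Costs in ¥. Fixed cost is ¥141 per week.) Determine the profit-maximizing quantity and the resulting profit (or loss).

Q = 0 (shut down); profit = -¥141

Tabulate TR − TC: Q=0: -141; Q=1: -162; Q=2: -170; Q=3: -170; Q=4: -172; Q=5: -173; Q=6: -178; Q=7: -205.
Profit is highest at Q = 0. Equivalently, the lowest AVC in the table is 43/6 ≈ ¥7.17 at Q = 6, and P = ¥1 falls below it — price never covers variable cost, so the firm shuts down and loses only its fixed cost.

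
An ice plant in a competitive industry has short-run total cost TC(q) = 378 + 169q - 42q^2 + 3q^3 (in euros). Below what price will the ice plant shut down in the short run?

The shutdown price is the minimum of AVC. VC = 169q - 42q^2 + 3q^3, so AVC = 169 - 42q + 3q^2.
dAVC/dq = -42 + 6q = 0 gives q = 7. min AVC = 169 - 42·7 + 3·7^2 = 22.
So the shutdown price is €22.

€22 per unit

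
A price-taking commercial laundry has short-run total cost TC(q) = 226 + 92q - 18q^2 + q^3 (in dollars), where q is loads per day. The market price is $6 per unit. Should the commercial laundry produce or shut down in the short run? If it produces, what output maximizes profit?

Variable cost is VC = 92q - 18q^2 + q^3, so AVC = VC/q = 92 - 18q + q^2 and MC = dTC/dq = 92 - 36q + 3q^2.
AVC is minimized where dAVC/dq = -18 + 2q = 0, at q = 9; min AVC = 92 - 18·9 + 9^2 = $11.
P = $6 lies below min AVC = $11; no output level covers variable cost.
Shutting down limits the loss to fixed cost, $226.

Shut down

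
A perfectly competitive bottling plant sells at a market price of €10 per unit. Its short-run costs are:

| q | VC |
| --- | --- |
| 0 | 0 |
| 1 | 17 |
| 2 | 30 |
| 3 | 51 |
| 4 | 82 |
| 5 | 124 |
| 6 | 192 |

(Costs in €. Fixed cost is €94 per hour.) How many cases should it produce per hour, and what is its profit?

q = 0 (shut down); profit = -€94

Tabulate TR − TC: q=0: -94; q=1: -101; q=2: -104; q=3: -115; q=4: -136; q=5: -168; q=6: -226.
Profit is highest at q = 0. Equivalently, the lowest AVC in the table is 30/2 ≈ €15 at q = 2, and P = €10 falls below it — price never covers variable cost, so the firm shuts down and loses only its fixed cost.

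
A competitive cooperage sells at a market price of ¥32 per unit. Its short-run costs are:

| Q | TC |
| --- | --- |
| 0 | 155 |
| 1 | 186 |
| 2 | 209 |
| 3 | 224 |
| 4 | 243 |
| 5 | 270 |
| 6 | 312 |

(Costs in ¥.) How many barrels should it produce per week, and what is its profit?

Compute π = P·Q − TC at each output: Q=0: -155; Q=1: -154; Q=2: -145; Q=3: -128; Q=4: -115; Q=5: -110; Q=6: -120.
Profit is maximized at Q = 5. AVC there is 115/5 = ¥23 ≤ P, so producing beats shutting down (which would give -¥155).

Q = 5; profit = -¥110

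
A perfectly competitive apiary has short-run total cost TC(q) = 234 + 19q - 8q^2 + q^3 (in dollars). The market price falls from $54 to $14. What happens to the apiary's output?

Output falls from 7 to 5

MC = 19 - 16q + 3q^2; the shutdown threshold is min AVC = $3 (at q = 4).
With P = $54 above the shutdown price, P = MC gives q = 7.
At P = $14 ≥ min AVC, set P = MC: q = 5. The firm stays open but cuts output.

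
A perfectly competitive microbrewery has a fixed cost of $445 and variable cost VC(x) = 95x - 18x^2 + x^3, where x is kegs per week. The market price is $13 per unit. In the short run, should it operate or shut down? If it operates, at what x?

Shut down

From TC, MC = TC'(x) = 95 - 36x + 3x^2 and AVC = VC/x = 95 - 18x + x^2.
AVC hits its minimum where MC = AVC, at x = 9, giving min AVC = 95 - 18·9 + 9^2 = $14.
With P < min AVC ($13 < $14), every unit sold adds to the loss.
Shutting down limits the loss to fixed cost, $445.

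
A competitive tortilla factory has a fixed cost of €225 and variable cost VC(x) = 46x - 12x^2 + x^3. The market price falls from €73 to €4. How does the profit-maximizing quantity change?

MC = 46 - 24x + 3x^2; the shutdown threshold is min AVC = €10 (at x = 6).
At P = €73 ≥ min AVC, set P = MC on the rising branch: x = 9.
At P = €4 < min AVC = €10, price no longer covers variable cost at any output, so the firm shuts down: x = 0.

Output falls from 9 to 0 (the firm shuts down)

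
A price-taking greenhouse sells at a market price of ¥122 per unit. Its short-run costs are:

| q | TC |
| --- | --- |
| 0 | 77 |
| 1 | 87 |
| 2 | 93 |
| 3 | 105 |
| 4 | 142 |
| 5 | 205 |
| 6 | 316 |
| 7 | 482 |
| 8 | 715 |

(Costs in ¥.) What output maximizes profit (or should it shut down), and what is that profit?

Profit at each row (π = 122q − TC): q=0: -77; q=1: 35; q=2: 151; q=3: 261; q=4: 346; q=5: 405; q=6: 416; q=7: 372; q=8: 261.
Profit is maximized at q = 6. AVC there is 239/6 = ¥39.83 ≤ P, so producing beats shutting down (which would give -¥77).

q = 6; profit = ¥416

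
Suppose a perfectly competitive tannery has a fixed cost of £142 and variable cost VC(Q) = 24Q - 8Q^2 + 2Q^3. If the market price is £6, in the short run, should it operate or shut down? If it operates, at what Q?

Variable cost is VC = 24Q - 8Q^2 + 2Q^3, so AVC = VC/Q = 24 - 8Q + 2Q^2 and MC = dTC/dQ = 24 - 16Q + 6Q^2.
AVC hits its minimum where MC = AVC, at Q = 2, giving min AVC = 24 - 8·2 + 2·2^2 = £16.
P = £6 lies below min AVC = £16; no output level covers variable cost.
Best response: produce nothing and absorb the £142 fixed cost.

Shut down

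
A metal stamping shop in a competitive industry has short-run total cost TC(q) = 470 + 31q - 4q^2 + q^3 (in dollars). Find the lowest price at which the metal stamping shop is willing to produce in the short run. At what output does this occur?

$27 per unit, at q = 2

The firm shuts down when price falls below the minimum of average variable cost. AVC = VC/q = 31 - 4q + q^2.
At the minimum of AVC, MC = AVC. MC = 31 - 8q + 3q^2; setting MC = AVC gives 2q^2 - 4q = 0, so q = 2. min AVC = 27.
For P < $27 the firm produces nothing.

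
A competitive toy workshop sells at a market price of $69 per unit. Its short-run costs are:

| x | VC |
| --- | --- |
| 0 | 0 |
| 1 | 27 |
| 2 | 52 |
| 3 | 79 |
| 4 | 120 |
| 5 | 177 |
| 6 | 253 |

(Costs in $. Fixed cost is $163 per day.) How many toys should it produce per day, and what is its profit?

x = 5; profit = $5

Tabulate TR − TC: x=0: -163; x=1: -121; x=2: -77; x=3: -35; x=4: -7; x=5: 5; x=6: -2.
Profit is maximized at x = 5. AVC there is 177/5 = $35.40 ≤ P, so producing beats shutting down (which would give -$163).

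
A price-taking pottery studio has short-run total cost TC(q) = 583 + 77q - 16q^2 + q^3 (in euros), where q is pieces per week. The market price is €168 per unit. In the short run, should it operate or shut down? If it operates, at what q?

Variable cost is VC = 77q - 16q^2 + q^3, so AVC = VC/q = 77 - 16q + q^2 and MC = dTC/dq = 77 - 32q + 3q^2.
The AVC parabola has its vertex at q = 16/2 = 8, where AVC = 77 - 16·8 + 8^2 = €13.
P = €168 exceeds min AVC = €13, so the firm stays open.
Set P = MC: 168 = 77 - 32q + 3q^2 → -91 - 32q + 3q^2 = 0. The roots are q = -7/3 and q = 13; the profit-maximizing output is on the rising part of MC, so q* = 13.
Check: AVC at q = 13 is €38 ≤ P, so revenue covers variable cost.
Profit = P·q − TC = 168·13 − 1077 = €1107.

Produce at q = 13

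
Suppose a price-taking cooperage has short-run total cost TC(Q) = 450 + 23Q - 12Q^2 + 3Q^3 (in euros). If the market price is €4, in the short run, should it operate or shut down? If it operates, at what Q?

Strip out fixed cost: VC = 23Q - 12Q^2 + 3Q^3. Then AVC = 23 - 12Q + 3Q^2 and MC = 23 - 24Q + 9Q^2.
AVC is minimized where dAVC/dQ = -12 + 6Q = 0, at Q = 2; min AVC = 23 - 12·2 + 3·2^2 = €11.
Since P = €4 < min AVC = €11, price fails to cover variable cost at any output.
Best response: produce nothing and absorb the €450 fixed cost.

Shut down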